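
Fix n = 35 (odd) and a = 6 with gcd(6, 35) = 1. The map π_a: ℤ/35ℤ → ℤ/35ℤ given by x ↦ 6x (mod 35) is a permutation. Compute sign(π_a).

-1

Start at x=6: 6 → 1 → 6 (one orbit).
Cycle lengths of π_6 on ℤ/35ℤ: [2, 2, 2, 2, 2, 2, 2, 2, 2, 2, 2, 2, 2, 2, 2, 1, 1, 1, 1, 1]; 20 cycles in total.
Σ(ℓ_i−1) = 35−20 = 15; sign = (−1)^15 = -1.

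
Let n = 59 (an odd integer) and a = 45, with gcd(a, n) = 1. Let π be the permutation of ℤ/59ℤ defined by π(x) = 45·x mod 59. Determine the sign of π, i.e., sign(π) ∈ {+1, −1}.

+1

Trace 46: π^k(46) = [46, 5, 48, 36, 27, 35, 41] for k=0..6.
Cycle type of π: 29×2 + 1; total 3 cycles.
3 cycles on 59: each ℓ→(−1)^(ℓ−1), product (−1)^56 = +1.
(45|59)_J = +1 (Zolotarev's lemma cross-check).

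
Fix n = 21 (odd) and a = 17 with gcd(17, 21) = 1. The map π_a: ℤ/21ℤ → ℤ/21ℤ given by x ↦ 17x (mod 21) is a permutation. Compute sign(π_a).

Orbit of 5 under x↦17x: [5, 1, 17, 16, 20, 4]… (length divides ord_21(17)).
π_17 has 5 disjoint cycles with lengths [6, 6, 6, 2, 1] on {0,…,20}.
21 − 5 = 16 transpositions; sign(π) = (−1)^16 = +1.
The Jacobi symbol (17|21) = +1 (Zolotarev) agrees.

+1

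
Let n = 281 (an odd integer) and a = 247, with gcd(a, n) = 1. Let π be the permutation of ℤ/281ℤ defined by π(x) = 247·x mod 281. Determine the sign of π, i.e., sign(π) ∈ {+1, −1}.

+1

Trace 124: π^k(124) = [124, 280, 34, 249, 245, 100, 253] for k=0..6.
The orbit structure of x ↦ 247x mod 281: 11 orbits of sizes [28, 28, 28, 28, 28, 28, 28, 28, 28, 28, 1].
281 − 11 = 270 transpositions; sign(π) = (−1)^270 = +1.
Via Zolotarev, sign(π_{247}) = (247|281) = +1.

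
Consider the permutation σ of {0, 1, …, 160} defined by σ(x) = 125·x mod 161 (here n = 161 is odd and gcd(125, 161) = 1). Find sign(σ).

+1

Orbit of 29 under x↦125x: [29, 83, 71, 20, 85, 160, 36]… (length divides ord_161(125)).
Cycle type of π: 22×7 + 2×3 + 1; total 11 cycles.
n − c = 161 − 11 = 150; sign = (−1)^150 = +1.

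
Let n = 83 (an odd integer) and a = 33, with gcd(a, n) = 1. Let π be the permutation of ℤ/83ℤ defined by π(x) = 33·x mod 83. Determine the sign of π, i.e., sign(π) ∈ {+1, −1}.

Trace 7: π^k(7) = [7, 65, 70, 69, 36, 26, 28] for k=0..6.
Cycle lengths of π_33 on ℤ/83ℤ: [41, 41, 1]; 3 cycles in total.
3 cycles on 83: each ℓ→(−1)^(ℓ−1), product (−1)^80 = +1.
Via Zolotarev, sign(π_{33}) = (33|83) = +1.

+1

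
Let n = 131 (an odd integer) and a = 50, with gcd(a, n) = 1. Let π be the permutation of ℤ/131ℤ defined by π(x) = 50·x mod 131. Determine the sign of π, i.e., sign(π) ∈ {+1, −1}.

-1

Start at x=67: 67 → 75 → 82 → 39 → 116 → 36 → 97 → … (one orbit).
The orbit structure of x ↦ 50x mod 131: 2 orbits of sizes [130, 1].
With 2 cycles on 131 points, sign = (−1)^{131−2} = -1.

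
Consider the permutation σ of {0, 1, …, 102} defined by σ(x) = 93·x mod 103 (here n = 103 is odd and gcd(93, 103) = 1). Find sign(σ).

+1

Trace 13: π^k(13) = [13, 76, 64, 81, 14, 66, 61] for k=0..6.
Cycle lengths of π_93 on ℤ/103ℤ: [17, 17, 17, 17, 17, 17, 1]; 7 cycles in total.
With 7 cycles on 103 points, sign = (−1)^{103−7} = +1.
Zolotarev: (93|103) = +1, matching the cycle-count sign.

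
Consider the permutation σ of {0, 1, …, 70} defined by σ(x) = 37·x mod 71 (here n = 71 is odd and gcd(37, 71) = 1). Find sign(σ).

+1

Trace 1: π^k(1) = [1, 37, 20, 30, 45, 32, 48] for k=0..6.
Cycle type of π: 7×10 + 1; total 11 cycles.
sign(π) = (−1)^{n − #cycles} = (−1)^{71−11} = (−1)^60 = +1.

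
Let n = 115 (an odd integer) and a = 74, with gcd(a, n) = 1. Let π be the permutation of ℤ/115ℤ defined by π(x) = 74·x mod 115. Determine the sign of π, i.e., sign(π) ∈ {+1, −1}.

Trace 109: π^k(109) = [109, 16, 34, 101, 114, 41, 44] for k=0..6.
8 cycles of lengths [22, 22, 22, 22, 22, 2, 2, 1].
With 8 cycles on 115 points, sign = (−1)^{115−8} = -1.
Zolotarev: (74|115) = -1, matching the cycle-count sign.

-1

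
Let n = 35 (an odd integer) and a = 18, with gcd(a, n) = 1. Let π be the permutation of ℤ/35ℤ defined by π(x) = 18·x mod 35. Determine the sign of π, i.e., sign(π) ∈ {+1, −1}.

Start at x=23: 23 → 29 → 32 → 16 → 8 → 4 → 2 → … (one orbit).
π_18 has 6 disjoint cycles with lengths [12, 12, 4, 3, 3, 1] on {0,…,34}.
With 6 cycles on 35 points, sign = (−1)^{35−6} = -1.
Via Zolotarev, sign(π_{18}) = (18|35) = -1.

-1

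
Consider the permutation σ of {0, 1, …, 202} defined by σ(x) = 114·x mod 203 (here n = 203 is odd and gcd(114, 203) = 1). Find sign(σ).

-1

Trace 99: π^k(99) = [99, 121, 193, 78, 163, 109, 43] for k=0..6.
Cycle type of π: 84×2 + 28 + 3×2 + 1; total 6 cycles.
n − c = 203 − 6 = 197; sign = (−1)^197 = -1.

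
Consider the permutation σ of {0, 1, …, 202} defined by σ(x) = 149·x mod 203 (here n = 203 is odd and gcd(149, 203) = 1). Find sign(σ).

+1

Start at x=67: 67 → 36 → 86 → 25 → 71 → 23 → 179 → … (one orbit).
9 cycles of lengths [42, 42, 42, 42, 14, 14, 3, 3, 1].
Σ(ℓ_i−1) = 203−9 = 194; sign = (−1)^194 = +1.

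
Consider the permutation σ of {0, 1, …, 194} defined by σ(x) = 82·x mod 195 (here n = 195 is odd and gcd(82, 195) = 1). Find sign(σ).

Orbit of 94 under x↦82x: [94, 103, 61, 127, 79, 43, 16]… (length divides ord_195(82)).
Decompose π into cycles: lengths [12, 12, 12, 12, 12, 12, 12, 12, 12, 12, 12, 12, 6, 6, 6, 6, 6, 6, 4, 4, 4, 1, 1, 1] (24 cycles, including the fixed point 0).
Σ(ℓ_i−1) = 195−24 = 171; sign = (−1)^171 = -1.
Zolotarev: (82|195) = -1, matching the cycle-count sign.

-1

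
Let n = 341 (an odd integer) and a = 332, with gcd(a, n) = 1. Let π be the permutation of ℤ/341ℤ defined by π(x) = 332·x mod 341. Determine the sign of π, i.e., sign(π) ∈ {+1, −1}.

Trace 294: π^k(294) = [294, 82, 285, 163, 238, 245, 182] for k=0..6.
Decompose π into cycles: lengths [30, 30, 30, 30, 30, 30, 30, 30, 30, 30, 30, 10, 1] (13 cycles, including the fixed point 0).
Σ(ℓ_i−1) = 341−13 = 328; sign = (−1)^328 = +1.

+1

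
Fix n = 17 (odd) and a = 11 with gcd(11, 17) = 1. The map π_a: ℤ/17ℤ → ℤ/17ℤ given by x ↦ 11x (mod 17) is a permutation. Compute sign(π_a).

-1

Orbit of 16 under x↦11x: [16, 6, 15, 12, 13, 7, 9]… (length divides ord_17(11)).
Cycle type of π: 16 + 1; total 2 cycles.
n − c = 17 − 2 = 15; sign = (−1)^15 = -1.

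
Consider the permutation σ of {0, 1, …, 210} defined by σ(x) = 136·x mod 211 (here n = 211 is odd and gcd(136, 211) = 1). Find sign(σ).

+1

Trace 180: π^k(180) = [180, 4, 122, 134, 78, 58, 81] for k=0..6.
The orbit structure of x ↦ 136x mod 211: 3 orbits of sizes [105, 105, 1].
211 − 3 = 208 transpositions; sign(π) = (−1)^208 = +1.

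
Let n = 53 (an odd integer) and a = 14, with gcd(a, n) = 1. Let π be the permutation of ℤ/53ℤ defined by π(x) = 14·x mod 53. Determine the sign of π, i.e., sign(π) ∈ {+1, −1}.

Start at x=8: 8 → 6 → 31 → 10 → 34 → 52 → 39 → … (one orbit).
Cycle lengths of π_14 on ℤ/53ℤ: [52, 1]; 2 cycles in total.
Σ(ℓ_i−1) = 53−2 = 51; sign = (−1)^51 = -1.

-1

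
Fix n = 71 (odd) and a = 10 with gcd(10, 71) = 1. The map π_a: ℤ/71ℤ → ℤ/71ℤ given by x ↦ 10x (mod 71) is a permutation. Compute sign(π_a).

+1

Orbit of 48 under x↦10x: [48, 54, 43, 4, 40, 45, 24]… (length divides ord_71(10)).
3 cycles of lengths [35, 35, 1].
71 − 3 = 68 transpositions; sign(π) = (−1)^68 = +1.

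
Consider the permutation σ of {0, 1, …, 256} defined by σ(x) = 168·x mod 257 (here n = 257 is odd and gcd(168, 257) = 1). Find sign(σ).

Orbit of 59 under x↦168x: [59, 146, 113, 223, 199, 22, 98]… (length divides ord_257(168)).
π_168 has 3 disjoint cycles with lengths [128, 128, 1] on {0,…,256}.
257 − 3 = 254 transpositions; sign(π) = (−1)^254 = +1.
The Jacobi symbol (168|257) = +1 (Zolotarev) agrees.

+1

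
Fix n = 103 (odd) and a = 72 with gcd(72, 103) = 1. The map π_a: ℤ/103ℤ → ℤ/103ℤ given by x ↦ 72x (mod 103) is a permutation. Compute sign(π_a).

+1

Trace 23: π^k(23) = [23, 8, 61, 66, 14, 81, 64] for k=0..6.
Decompose π into cycles: lengths [17, 17, 17, 17, 17, 17, 1] (7 cycles, including the fixed point 0).
sign(π) = (−1)^{n − #cycles} = (−1)^{103−7} = (−1)^96 = +1.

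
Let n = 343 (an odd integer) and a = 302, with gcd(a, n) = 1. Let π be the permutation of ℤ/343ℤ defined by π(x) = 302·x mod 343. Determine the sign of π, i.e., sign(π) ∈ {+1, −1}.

+1

Trace 232: π^k(232) = [232, 92, 1, 302, 309, 22, 127] for k=0..6.
The orbit structure of x ↦ 302x mod 343: 19 orbits of sizes [49, 49, 49, 49, 49, 49, 7, 7, 7, 7, 7, 7, 1, 1, 1, 1, 1, 1, 1].
Σ(ℓ_i−1) = 343−19 = 324; sign = (−1)^324 = +1.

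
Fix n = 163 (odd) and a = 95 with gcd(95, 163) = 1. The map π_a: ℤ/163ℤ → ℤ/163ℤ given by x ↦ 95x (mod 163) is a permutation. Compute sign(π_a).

Start at x=6: 6 → 81 → 34 → 133 → 84 → 156 → 150 → … (one orbit).
Decompose π into cycles: lengths [81, 81, 1] (3 cycles, including the fixed point 0).
With 3 cycles on 163 points, sign = (−1)^{163−3} = +1.

+1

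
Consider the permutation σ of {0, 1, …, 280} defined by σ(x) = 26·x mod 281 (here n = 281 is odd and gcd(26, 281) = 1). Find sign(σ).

-1

Trace 136: π^k(136) = [136, 164, 49, 150, 247, 240, 58] for k=0..6.
Cycle type of π: 280 + 1; total 2 cycles.
With 2 cycles on 281 points, sign = (−1)^{281−2} = -1.
(26|281)_J = -1 (Zolotarev's lemma cross-check).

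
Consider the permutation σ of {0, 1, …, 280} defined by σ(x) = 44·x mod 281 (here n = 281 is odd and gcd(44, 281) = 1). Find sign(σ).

-1

Orbit of 247 under x↦44x: [247, 190, 211, 11, 203, 221, 170]… (length divides ord_281(44)).
Decompose π into cycles: lengths [280, 1] (2 cycles, including the fixed point 0).
With 2 cycles on 281 points, sign = (−1)^{281−2} = -1.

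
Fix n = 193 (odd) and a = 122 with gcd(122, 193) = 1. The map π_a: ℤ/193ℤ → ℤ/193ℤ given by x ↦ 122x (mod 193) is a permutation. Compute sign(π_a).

-1

Trace 35: π^k(35) = [35, 24, 33, 166, 180, 151, 87] for k=0..6.
Cycle type of π: 64×3 + 1; total 4 cycles.
With 4 cycles on 193 points, sign = (−1)^{193−4} = -1.
Zolotarev: (122|193) = -1, matching the cycle-count sign.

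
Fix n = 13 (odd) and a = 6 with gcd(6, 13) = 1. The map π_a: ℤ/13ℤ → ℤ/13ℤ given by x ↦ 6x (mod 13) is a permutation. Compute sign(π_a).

-1

Trace 7: π^k(7) = [7, 3, 5, 4, 11, 1, 6] for k=0..6.
The orbit structure of x ↦ 6x mod 13: 2 orbits of sizes [12, 1].
n − c = 13 − 2 = 11; sign = (−1)^11 = -1.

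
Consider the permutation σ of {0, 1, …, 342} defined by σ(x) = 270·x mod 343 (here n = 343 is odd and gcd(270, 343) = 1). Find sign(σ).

+1

Trace 172: π^k(172) = [172, 135, 92, 144, 121, 85, 312] for k=0..6.
Decompose π into cycles: lengths [147, 147, 21, 21, 3, 3, 1] (7 cycles, including the fixed point 0).
343 − 7 = 336 transpositions; sign(π) = (−1)^336 = +1.
Via Zolotarev, sign(π_{270}) = (270|343) = +1.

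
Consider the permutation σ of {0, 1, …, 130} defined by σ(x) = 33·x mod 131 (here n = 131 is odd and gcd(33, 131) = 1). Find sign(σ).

Trace 11: π^k(11) = [11, 101, 58, 80, 20, 5, 34] for k=0..6.
Decompose π into cycles: lengths [65, 65, 1] (3 cycles, including the fixed point 0).
sign(π) = (−1)^{n − #cycles} = (−1)^{131−3} = (−1)^128 = +1.
(33|131)_J = +1 (Zolotarev's lemma cross-check).

+1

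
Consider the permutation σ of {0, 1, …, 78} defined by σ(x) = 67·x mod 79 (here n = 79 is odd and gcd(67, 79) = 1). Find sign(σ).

Trace 52: π^k(52) = [52, 8, 62, 46, 1, 67, 65] for k=0..6.
π_67 has 7 disjoint cycles with lengths [13, 13, 13, 13, 13, 13, 1] on {0,…,78}.
79 − 7 = 72 transpositions; sign(π) = (−1)^72 = +1.
Zolotarev: (67|79) = +1, matching the cycle-count sign.

+1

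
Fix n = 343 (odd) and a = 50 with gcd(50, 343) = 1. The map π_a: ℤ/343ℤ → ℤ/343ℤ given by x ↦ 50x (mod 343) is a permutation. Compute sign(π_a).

+1

Trace 295: π^k(295) = [295, 1, 50, 99, 148, 197, 246] for k=0..6.
π_50 has 91 disjoint cycles with lengths [7, 7, 7, 7, 7, 7, 7, 7, 7, 7, 7, 7, 7, 7, 7, 7, 7, 7, 7, 7, 7, 7, 7, 7, 7, 7, 7, 7, 7, 7, 7, 7, 7, 7, 7, 7, 7, 7, 7, 7, 7, 7, 1, 1, 1, 1, 1, 1, 1, 1, 1, 1, 1, 1, 1, 1, 1, 1, 1, 1, 1, 1, 1, 1, 1, 1, 1, 1, 1, 1, 1, 1, 1, 1, 1, 1, 1, 1, 1, 1, 1, 1, 1, 1, 1, 1, 1, 1, 1, 1, 1] on {0,…,342}.
Σ(ℓ_i−1) = 343−91 = 252; sign = (−1)^252 = +1.
Check: (50/343) = +1 by Zolotarev.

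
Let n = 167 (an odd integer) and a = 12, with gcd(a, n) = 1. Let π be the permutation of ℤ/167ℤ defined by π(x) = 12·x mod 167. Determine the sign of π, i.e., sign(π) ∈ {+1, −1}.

Orbit of 42 under x↦12x: [42, 3, 36, 98, 7, 84, 6]… (length divides ord_167(12)).
Decompose π into cycles: lengths [83, 83, 1] (3 cycles, including the fixed point 0).
sign(π) = (−1)^{n − #cycles} = (−1)^{167−3} = (−1)^164 = +1.
(12|167)_J = +1 (Zolotarev's lemma cross-check).

+1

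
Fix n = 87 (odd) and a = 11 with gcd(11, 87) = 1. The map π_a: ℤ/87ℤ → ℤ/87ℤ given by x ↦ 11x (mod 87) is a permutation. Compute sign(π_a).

+1

Trace 77: π^k(77) = [77, 64, 8, 1, 11, 34, 26] for k=0..6.
The orbit structure of x ↦ 11x mod 87: 5 orbits of sizes [28, 28, 28, 2, 1].
5 cycles on 87: each ℓ→(−1)^(ℓ−1), product (−1)^82 = +1.
Check: (11/87) = +1 by Zolotarev.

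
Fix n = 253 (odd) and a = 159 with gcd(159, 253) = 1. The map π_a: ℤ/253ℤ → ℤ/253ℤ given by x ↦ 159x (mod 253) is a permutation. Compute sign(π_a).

-1

Orbit of 181 under x↦159x: [181, 190, 103, 185, 67, 27, 245]… (length divides ord_253(159)).
Cycle lengths of π_159 on ℤ/253ℤ: [110, 110, 22, 5, 5, 1]; 6 cycles in total.
sign(π) = (−1)^{n − #cycles} = (−1)^{253−6} = (−1)^247 = -1.
(159|253)_J = -1 (Zolotarev's lemma cross-check).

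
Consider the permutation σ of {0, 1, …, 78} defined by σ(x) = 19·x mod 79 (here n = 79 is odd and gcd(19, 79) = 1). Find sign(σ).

+1

Start at x=51: 51 → 21 → 4 → 76 → 22 → 23 → 42 → … (one orbit).
Decompose π into cycles: lengths [39, 39, 1] (3 cycles, including the fixed point 0).
With 3 cycles on 79 points, sign = (−1)^{79−3} = +1.
Zolotarev: (19|79) = +1, matching the cycle-count sign.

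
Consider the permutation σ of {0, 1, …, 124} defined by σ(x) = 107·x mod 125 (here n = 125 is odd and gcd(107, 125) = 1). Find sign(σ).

Trace 107: π^k(107) = [107, 74, 43, 101, 57, 99, 93] for k=0..6.
12 cycles of lengths [20, 20, 20, 20, 20, 4, 4, 4, 4, 4, 4, 1].
n − c = 125 − 12 = 113; sign = (−1)^113 = -1.
The Jacobi symbol (107|125) = -1 (Zolotarev) agrees.

-1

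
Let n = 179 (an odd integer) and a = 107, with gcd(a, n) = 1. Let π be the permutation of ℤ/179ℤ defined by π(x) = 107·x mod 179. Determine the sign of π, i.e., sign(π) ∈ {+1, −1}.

Trace 9: π^k(9) = [9, 68, 116, 61, 83, 110, 135] for k=0..6.
Cycle lengths of π_107 on ℤ/179ℤ: [89, 89, 1]; 3 cycles in total.
n − c = 179 − 3 = 176; sign = (−1)^176 = +1.
The Jacobi symbol (107|179) = +1 (Zolotarev) agrees.

+1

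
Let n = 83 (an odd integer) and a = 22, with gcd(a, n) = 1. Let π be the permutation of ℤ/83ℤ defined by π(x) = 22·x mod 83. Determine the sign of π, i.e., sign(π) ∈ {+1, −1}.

-1

Start at x=53: 53 → 4 → 5 → 27 → 13 → 37 → 67 → … (one orbit).
π_22 has 2 disjoint cycles with lengths [82, 1] on {0,…,82}.
83 − 2 = 81 transpositions; sign(π) = (−1)^81 = -1.
Zolotarev: (22|83) = -1, matching the cycle-count sign.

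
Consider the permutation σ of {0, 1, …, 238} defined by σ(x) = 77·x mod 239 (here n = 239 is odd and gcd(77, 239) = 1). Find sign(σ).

Orbit of 196 under x↦77x: [196, 35, 66, 63, 71, 209, 80]… (length divides ord_239(77)).
The orbit structure of x ↦ 77x mod 239: 2 orbits of sizes [238, 1].
sign(π) = (−1)^{n − #cycles} = (−1)^{239−2} = (−1)^237 = -1.
(77|239)_J = -1 (Zolotarev's lemma cross-check).

-1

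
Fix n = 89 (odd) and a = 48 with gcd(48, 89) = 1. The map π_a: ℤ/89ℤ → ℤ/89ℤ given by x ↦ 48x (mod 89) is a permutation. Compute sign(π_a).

Start at x=65: 65 → 5 → 62 → 39 → 3 → 55 → 59 → … (one orbit).
Cycle lengths of π_48 on ℤ/89ℤ: [88, 1]; 2 cycles in total.
2 cycles on 89: each ℓ→(−1)^(ℓ−1), product (−1)^87 = -1.
(48|89)_J = -1 (Zolotarev's lemma cross-check).

-1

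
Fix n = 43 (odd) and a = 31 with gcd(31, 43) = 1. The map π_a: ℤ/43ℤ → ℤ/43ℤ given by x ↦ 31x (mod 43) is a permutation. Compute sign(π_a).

+1

Start at x=14: 14 → 4 → 38 → 17 → 11 → 40 → 36 → … (one orbit).
Decompose π into cycles: lengths [21, 21, 1] (3 cycles, including the fixed point 0).
With 3 cycles on 43 points, sign = (−1)^{43−3} = +1.
The Jacobi symbol (31|43) = +1 (Zolotarev) agrees.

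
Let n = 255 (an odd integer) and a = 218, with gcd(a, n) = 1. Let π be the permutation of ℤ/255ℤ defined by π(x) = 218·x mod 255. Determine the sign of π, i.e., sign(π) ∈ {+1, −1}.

Trace 229: π^k(229) = [229, 197, 106, 158, 19, 62, 1] for k=0..6.
π_218 has 20 disjoint cycles with lengths [16, 16, 16, 16, 16, 16, 16, 16, 16, 16, 16, 16, 16, 16, 16, 4, 4, 4, 2, 1] on {0,…,254}.
255 − 20 = 235 transpositions; sign(π) = (−1)^235 = -1.
Via Zolotarev, sign(π_{218}) = (218|255) = -1.

-1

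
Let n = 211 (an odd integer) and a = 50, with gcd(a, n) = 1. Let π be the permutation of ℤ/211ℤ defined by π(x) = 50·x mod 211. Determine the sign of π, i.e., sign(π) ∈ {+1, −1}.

Trace 54: π^k(54) = [54, 168, 171, 110, 14, 67, 185] for k=0..6.
π_50 has 6 disjoint cycles with lengths [42, 42, 42, 42, 42, 1] on {0,…,210}.
n − c = 211 − 6 = 205; sign = (−1)^205 = -1.
The Jacobi symbol (50|211) = -1 (Zolotarev) agrees.

-1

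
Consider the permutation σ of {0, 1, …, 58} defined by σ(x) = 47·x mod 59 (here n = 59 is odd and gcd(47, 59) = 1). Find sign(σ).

Start at x=29: 29 → 6 → 46 → 38 → 16 → 44 → 3 → … (one orbit).
π_47 has 2 disjoint cycles with lengths [58, 1] on {0,…,58}.
n − c = 59 − 2 = 57; sign = (−1)^57 = -1.
Zolotarev: (47|59) = -1, matching the cycle-count sign.

-1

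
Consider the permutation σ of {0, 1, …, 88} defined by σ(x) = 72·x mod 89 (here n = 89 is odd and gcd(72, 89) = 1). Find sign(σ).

+1

Orbit of 40 under x↦72x: [40, 32, 79, 81, 47, 2, 55]… (length divides ord_89(72)).
The orbit structure of x ↦ 72x mod 89: 3 orbits of sizes [44, 44, 1].
n − c = 89 − 3 = 86; sign = (−1)^86 = +1.
Zolotarev: (72|89) = +1, matching the cycle-count sign.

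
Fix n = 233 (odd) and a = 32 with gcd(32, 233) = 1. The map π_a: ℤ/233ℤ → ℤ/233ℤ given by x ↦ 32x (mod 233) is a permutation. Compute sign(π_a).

+1

Orbit of 184 under x↦32x: [184, 63, 152, 204, 4, 128, 135]… (length divides ord_233(32)).
9 cycles of lengths [29, 29, 29, 29, 29, 29, 29, 29, 1].
n − c = 233 − 9 = 224; sign = (−1)^224 = +1.
(32|233)_J = +1 (Zolotarev's lemma cross-check).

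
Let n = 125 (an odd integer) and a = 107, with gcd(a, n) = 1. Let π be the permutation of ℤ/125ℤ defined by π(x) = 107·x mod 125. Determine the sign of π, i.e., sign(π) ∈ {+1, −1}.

-1

Trace 107: π^k(107) = [107, 74, 43, 101, 57, 99, 93] for k=0..6.
The orbit structure of x ↦ 107x mod 125: 12 orbits of sizes [20, 20, 20, 20, 20, 4, 4, 4, 4, 4, 4, 1].
125 − 12 = 113 transpositions; sign(π) = (−1)^113 = -1.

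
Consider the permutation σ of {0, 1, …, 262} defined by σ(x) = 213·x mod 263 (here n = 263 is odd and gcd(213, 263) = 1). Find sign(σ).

-1

Trace 39: π^k(39) = [39, 154, 190, 231, 22, 215, 33] for k=0..6.
π_213 has 2 disjoint cycles with lengths [262, 1] on {0,…,262}.
263 − 2 = 261 transpositions; sign(π) = (−1)^261 = -1.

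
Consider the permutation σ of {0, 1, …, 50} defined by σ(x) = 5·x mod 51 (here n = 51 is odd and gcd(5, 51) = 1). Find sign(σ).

Trace 23: π^k(23) = [23, 13, 14, 19, 44, 16, 29] for k=0..6.
π_5 has 5 disjoint cycles with lengths [16, 16, 16, 2, 1] on {0,…,50}.
Σ(ℓ_i−1) = 51−5 = 46; sign = (−1)^46 = +1.

+1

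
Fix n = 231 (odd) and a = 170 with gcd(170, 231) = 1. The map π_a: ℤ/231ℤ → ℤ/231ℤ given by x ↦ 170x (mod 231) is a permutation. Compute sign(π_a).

-1

Start at x=86: 86 → 67 → 71 → 58 → 158 → 64 → 23 → … (one orbit).
18 cycles of lengths [30, 30, 30, 30, 15, 15, 15, 15, 10, 10, 6, 6, 5, 5, 3, 3, 2, 1].
Σ(ℓ_i−1) = 231−18 = 213; sign = (−1)^213 = -1.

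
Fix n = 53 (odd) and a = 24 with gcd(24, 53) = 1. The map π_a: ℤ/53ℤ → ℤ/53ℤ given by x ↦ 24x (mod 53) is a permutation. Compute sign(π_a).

Start at x=28: 28 → 36 → 16 → 13 → 47 → 15 → 42 → … (one orbit).
Cycle lengths of π_24 on ℤ/53ℤ: [13, 13, 13, 13, 1]; 5 cycles in total.
53 − 5 = 48 transpositions; sign(π) = (−1)^48 = +1.
(24|53)_J = +1 (Zolotarev's lemma cross-check).

+1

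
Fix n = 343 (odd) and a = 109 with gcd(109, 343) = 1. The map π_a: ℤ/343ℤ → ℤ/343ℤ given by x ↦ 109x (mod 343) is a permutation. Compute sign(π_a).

Orbit of 39 under x↦109x: [39, 135, 309, 67, 100, 267, 291]… (length divides ord_343(109)).
Cycle type of π: 147×2 + 21×2 + 3×2 + 1; total 7 cycles.
343 − 7 = 336 transpositions; sign(π) = (−1)^336 = +1.
Via Zolotarev, sign(π_{109}) = (109|343) = +1.

+1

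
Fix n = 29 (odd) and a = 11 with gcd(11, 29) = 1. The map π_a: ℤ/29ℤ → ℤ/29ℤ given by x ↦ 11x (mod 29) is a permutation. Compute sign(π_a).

Orbit of 8 under x↦11x: [8, 1, 11, 5, 26, 25, 14]… (length divides ord_29(11)).
Cycle type of π: 28 + 1; total 2 cycles.
n − c = 29 − 2 = 27; sign = (−1)^27 = -1.

-1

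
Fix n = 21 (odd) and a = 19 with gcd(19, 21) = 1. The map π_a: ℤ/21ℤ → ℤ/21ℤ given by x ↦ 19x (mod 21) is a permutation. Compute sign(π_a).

Trace 4: π^k(4) = [4, 13, 16, 10, 1, 19] for k=0..5.
Cycle lengths of π_19 on ℤ/21ℤ: [6, 6, 6, 1, 1, 1]; 6 cycles in total.
sign(π) = (−1)^{n − #cycles} = (−1)^{21−6} = (−1)^15 = -1.

-1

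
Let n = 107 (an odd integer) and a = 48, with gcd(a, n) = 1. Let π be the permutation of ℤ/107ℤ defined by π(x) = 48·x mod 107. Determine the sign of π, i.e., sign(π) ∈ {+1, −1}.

Trace 76: π^k(76) = [76, 10, 52, 35, 75, 69, 102] for k=0..6.
3 cycles of lengths [53, 53, 1].
107 − 3 = 104 transpositions; sign(π) = (−1)^104 = +1.

+1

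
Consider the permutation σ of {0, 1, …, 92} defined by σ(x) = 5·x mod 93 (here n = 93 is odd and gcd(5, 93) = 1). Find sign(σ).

Start at x=32: 32 → 67 → 56 → 1 → 5 → 25 → 32 (one orbit).
Decompose π into cycles: lengths [6, 6, 6, 6, 6, 6, 6, 6, 6, 6, 3, 3, 3, 3, 3, 3, 3, 3, 3, 3, 2, 1] (22 cycles, including the fixed point 0).
22 cycles on 93: each ℓ→(−1)^(ℓ−1), product (−1)^71 = -1.

-1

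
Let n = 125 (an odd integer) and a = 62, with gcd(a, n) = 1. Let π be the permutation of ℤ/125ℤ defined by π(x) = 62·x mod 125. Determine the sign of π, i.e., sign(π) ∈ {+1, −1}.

-1

Trace 102: π^k(102) = [102, 74, 88, 81, 22, 114, 68] for k=0..6.
π_62 has 4 disjoint cycles with lengths [100, 20, 4, 1] on {0,…,124}.
With 4 cycles on 125 points, sign = (−1)^{125−4} = -1.
Zolotarev: (62|125) = -1, matching the cycle-count sign.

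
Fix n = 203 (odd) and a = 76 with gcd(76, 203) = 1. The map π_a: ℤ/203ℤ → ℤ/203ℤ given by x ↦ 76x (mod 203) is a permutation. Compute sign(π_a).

Orbit of 22 under x↦76x: [22, 48, 197, 153, 57, 69, 169]… (length divides ord_203(76)).
11 cycles of lengths [28, 28, 28, 28, 28, 28, 28, 2, 2, 2, 1].
11 cycles on 203: each ℓ→(−1)^(ℓ−1), product (−1)^192 = +1.

+1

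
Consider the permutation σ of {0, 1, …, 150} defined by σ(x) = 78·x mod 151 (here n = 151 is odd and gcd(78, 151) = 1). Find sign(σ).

Trace 148: π^k(148) = [148, 68, 19, 123, 81, 127, 91] for k=0..6.
7 cycles of lengths [25, 25, 25, 25, 25, 25, 1].
sign(π) = (−1)^{n − #cycles} = (−1)^{151−7} = (−1)^144 = +1.
Check: (78/151) = +1 by Zolotarev.

+1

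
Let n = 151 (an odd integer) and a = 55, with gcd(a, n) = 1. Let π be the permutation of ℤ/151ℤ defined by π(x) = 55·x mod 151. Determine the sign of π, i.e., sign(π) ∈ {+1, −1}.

Trace 1: π^k(1) = [1, 55, 5, 124, 25, 16, 125] for k=0..6.
π_55 has 3 disjoint cycles with lengths [75, 75, 1] on {0,…,150}.
n − c = 151 − 3 = 148; sign = (−1)^148 = +1.

+1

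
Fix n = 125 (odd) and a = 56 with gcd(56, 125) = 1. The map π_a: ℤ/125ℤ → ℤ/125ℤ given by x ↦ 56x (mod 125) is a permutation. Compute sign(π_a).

Trace 121: π^k(121) = [121, 26, 81, 36, 16, 21, 51] for k=0..6.
Cycle lengths of π_56 on ℤ/125ℤ: [25, 25, 25, 25, 5, 5, 5, 5, 1, 1, 1, 1, 1]; 13 cycles in total.
With 13 cycles on 125 points, sign = (−1)^{125−13} = +1.

+1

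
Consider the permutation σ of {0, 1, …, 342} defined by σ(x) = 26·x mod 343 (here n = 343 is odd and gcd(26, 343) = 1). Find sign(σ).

Orbit of 318 under x↦26x: [318, 36, 250, 326, 244, 170, 304]… (length divides ord_343(26)).
The orbit structure of x ↦ 26x mod 343: 4 orbits of sizes [294, 42, 6, 1].
sign(π) = (−1)^{n − #cycles} = (−1)^{343−4} = (−1)^339 = -1.

-1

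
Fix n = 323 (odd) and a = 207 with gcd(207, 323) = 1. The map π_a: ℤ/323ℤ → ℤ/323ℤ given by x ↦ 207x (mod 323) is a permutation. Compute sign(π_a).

-1

Orbit of 321 under x↦207x: [321, 232, 220, 320, 25, 7, 157]… (length divides ord_323(207)).
Decompose π into cycles: lengths [144, 144, 16, 9, 9, 1] (6 cycles, including the fixed point 0).
With 6 cycles on 323 points, sign = (−1)^{323−6} = -1.
(207|323)_J = -1 (Zolotarev's lemma cross-check).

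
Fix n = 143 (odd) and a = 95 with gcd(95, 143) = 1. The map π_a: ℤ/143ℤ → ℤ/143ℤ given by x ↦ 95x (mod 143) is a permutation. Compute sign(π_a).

Trace 14: π^k(14) = [14, 43, 81, 116, 9, 140, 1] for k=0..6.
Decompose π into cycles: lengths [30, 30, 30, 30, 10, 6, 6, 1] (8 cycles, including the fixed point 0).
With 8 cycles on 143 points, sign = (−1)^{143−8} = -1.
(95|143)_J = -1 (Zolotarev's lemma cross-check).

-1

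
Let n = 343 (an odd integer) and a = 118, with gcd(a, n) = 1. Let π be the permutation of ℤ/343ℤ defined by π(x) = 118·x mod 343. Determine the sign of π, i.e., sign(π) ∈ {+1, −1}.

Start at x=321: 321 → 148 → 314 → 8 → 258 → 260 → 153 → … (one orbit).
Cycle lengths of π_118 on ℤ/343ℤ: [98, 98, 98, 14, 14, 14, 2, 2, 2, 1]; 10 cycles in total.
343 − 10 = 333 transpositions; sign(π) = (−1)^333 = -1.
Via Zolotarev, sign(π_{118}) = (118|343) = -1.

-1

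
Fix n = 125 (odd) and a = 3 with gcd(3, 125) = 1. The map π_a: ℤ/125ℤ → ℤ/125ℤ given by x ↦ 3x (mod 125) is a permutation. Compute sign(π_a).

-1

Trace 28: π^k(28) = [28, 84, 2, 6, 18, 54, 37] for k=0..6.
Cycle type of π: 100 + 20 + 4 + 1; total 4 cycles.
With 4 cycles on 125 points, sign = (−1)^{125−4} = -1.
The Jacobi symbol (3|125) = -1 (Zolotarev) agrees.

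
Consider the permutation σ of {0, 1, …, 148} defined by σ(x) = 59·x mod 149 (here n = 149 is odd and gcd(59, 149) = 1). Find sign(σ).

-1

Orbit of 106 under x↦59x: [106, 145, 62, 82, 70, 107, 55]… (length divides ord_149(59)).
2 cycles of lengths [148, 1].
sign(π) = (−1)^{n − #cycles} = (−1)^{149−2} = (−1)^147 = -1.
(59|149)_J = -1 (Zolotarev's lemma cross-check).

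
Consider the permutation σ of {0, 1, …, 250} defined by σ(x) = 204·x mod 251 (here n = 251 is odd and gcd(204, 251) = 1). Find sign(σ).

+1

Trace 91: π^k(91) = [91, 241, 219, 249, 94, 100, 69] for k=0..6.
The orbit structure of x ↦ 204x mod 251: 11 orbits of sizes [25, 25, 25, 25, 25, 25, 25, 25, 25, 25, 1].
Σ(ℓ_i−1) = 251−11 = 240; sign = (−1)^240 = +1.
Check: (204/251) = +1 by Zolotarev.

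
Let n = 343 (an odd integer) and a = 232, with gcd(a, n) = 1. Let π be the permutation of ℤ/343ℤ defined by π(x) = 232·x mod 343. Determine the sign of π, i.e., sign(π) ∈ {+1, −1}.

+1

Orbit of 316 under x↦232x: [316, 253, 43, 29, 211, 246, 134]… (length divides ord_343(232)).
Decompose π into cycles: lengths [49, 49, 49, 49, 49, 49, 7, 7, 7, 7, 7, 7, 1, 1, 1, 1, 1, 1, 1] (19 cycles, including the fixed point 0).
With 19 cycles on 343 points, sign = (−1)^{343−19} = +1.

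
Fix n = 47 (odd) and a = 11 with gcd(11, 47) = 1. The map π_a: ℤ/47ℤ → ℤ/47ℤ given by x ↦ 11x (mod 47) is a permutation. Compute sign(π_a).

Orbit of 6 under x↦11x: [6, 19, 21, 43, 3, 33, 34]… (length divides ord_47(11)).
Cycle lengths of π_11 on ℤ/47ℤ: [46, 1]; 2 cycles in total.
With 2 cycles on 47 points, sign = (−1)^{47−2} = -1.
Check: (11/47) = -1 by Zolotarev.

-1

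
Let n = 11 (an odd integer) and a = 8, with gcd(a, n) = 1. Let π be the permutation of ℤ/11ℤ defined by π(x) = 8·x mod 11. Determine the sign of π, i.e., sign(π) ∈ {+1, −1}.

Orbit of 1 under x↦8x: [1, 8, 9, 6, 4, 10, 3]… (length divides ord_11(8)).
Cycle type of π: 10 + 1; total 2 cycles.
With 2 cycles on 11 points, sign = (−1)^{11−2} = -1.
Via Zolotarev, sign(π_{8}) = (8|11) = -1.

-1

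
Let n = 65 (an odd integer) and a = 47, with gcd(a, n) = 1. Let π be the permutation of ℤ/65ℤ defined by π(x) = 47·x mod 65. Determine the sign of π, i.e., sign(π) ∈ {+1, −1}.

Start at x=64: 64 → 18 → 1 → 47 → 64 (one orbit).
Cycle lengths of π_47 on ℤ/65ℤ: [4, 4, 4, 4, 4, 4, 4, 4, 4, 4, 4, 4, 4, 4, 4, 4, 1]; 17 cycles in total.
Σ(ℓ_i−1) = 65−17 = 48; sign = (−1)^48 = +1.
(47|65)_J = +1 (Zolotarev's lemma cross-check).

+1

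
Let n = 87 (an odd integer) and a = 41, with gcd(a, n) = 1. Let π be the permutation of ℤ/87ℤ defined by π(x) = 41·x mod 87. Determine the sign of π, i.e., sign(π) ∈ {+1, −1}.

+1

Orbit of 28 under x↦41x: [28, 17, 1, 41]… (length divides ord_87(41)).
Cycle type of π: 4×21 + 2 + 1; total 23 cycles.
23 cycles on 87: each ℓ→(−1)^(ℓ−1), product (−1)^64 = +1.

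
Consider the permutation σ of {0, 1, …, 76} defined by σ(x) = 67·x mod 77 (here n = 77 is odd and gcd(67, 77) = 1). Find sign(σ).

Start at x=23: 23 → 1 → 67 → 23 (one orbit).
Decompose π into cycles: lengths [3, 3, 3, 3, 3, 3, 3, 3, 3, 3, 3, 3, 3, 3, 3, 3, 3, 3, 3, 3, 3, 3, 1, 1, 1, 1, 1, 1, 1, 1, 1, 1, 1] (33 cycles, including the fixed point 0).
sign(π) = (−1)^{n − #cycles} = (−1)^{77−33} = (−1)^44 = +1.
Zolotarev: (67|77) = +1, matching the cycle-count sign.

+1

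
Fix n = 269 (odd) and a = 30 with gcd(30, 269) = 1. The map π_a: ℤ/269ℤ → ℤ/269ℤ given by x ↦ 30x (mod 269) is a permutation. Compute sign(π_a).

+1

Orbit of 260 under x↦30x: [260, 268, 239, 176, 169, 228, 115]… (length divides ord_269(30)).
π_30 has 3 disjoint cycles with lengths [134, 134, 1] on {0,…,268}.
Σ(ℓ_i−1) = 269−3 = 266; sign = (−1)^266 = +1.
The Jacobi symbol (30|269) = +1 (Zolotarev) agrees.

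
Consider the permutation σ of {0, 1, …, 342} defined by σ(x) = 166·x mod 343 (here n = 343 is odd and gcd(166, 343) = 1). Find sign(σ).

-1

Trace 312: π^k(312) = [312, 342, 177, 227, 295, 264, 263] for k=0..6.
The orbit structure of x ↦ 166x mod 343: 16 orbits of sizes [42, 42, 42, 42, 42, 42, 42, 6, 6, 6, 6, 6, 6, 6, 6, 1].
Σ(ℓ_i−1) = 343−16 = 327; sign = (−1)^327 = -1.
Check: (166/343) = -1 by Zolotarev.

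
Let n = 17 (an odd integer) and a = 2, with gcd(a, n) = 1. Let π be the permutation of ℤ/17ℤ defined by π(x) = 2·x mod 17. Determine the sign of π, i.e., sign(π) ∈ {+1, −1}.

+1

Trace 8: π^k(8) = [8, 16, 15, 13, 9, 1, 2] for k=0..6.
π_2 has 3 disjoint cycles with lengths [8, 8, 1] on {0,…,16}.
17 − 3 = 14 transpositions; sign(π) = (−1)^14 = +1.
Zolotarev: (2|17) = +1, matching the cycle-count sign.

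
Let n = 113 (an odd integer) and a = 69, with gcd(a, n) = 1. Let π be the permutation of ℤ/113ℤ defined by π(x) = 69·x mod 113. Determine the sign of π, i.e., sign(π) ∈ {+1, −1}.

Orbit of 98 under x↦69x: [98, 95, 1, 69, 15, 18, 112]… (length divides ord_113(69)).
Cycle type of π: 8×14 + 1; total 15 cycles.
113 − 15 = 98 transpositions; sign(π) = (−1)^98 = +1.

+1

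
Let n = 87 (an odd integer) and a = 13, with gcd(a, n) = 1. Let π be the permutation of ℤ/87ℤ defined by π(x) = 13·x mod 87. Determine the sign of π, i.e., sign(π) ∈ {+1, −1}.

Trace 49: π^k(49) = [49, 28, 16, 34, 7, 4, 52] for k=0..6.
9 cycles of lengths [14, 14, 14, 14, 14, 14, 1, 1, 1].
87 − 9 = 78 transpositions; sign(π) = (−1)^78 = +1.

+1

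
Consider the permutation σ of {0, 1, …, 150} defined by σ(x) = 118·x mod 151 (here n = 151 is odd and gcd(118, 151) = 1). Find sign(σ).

+1

Orbit of 32 under x↦118x: [32, 1, 118]… (length divides ord_151(118)).
π_118 has 51 disjoint cycles with lengths [3, 3, 3, 3, 3, 3, 3, 3, 3, 3, 3, 3, 3, 3, 3, 3, 3, 3, 3, 3, 3, 3, 3, 3, 3, 3, 3, 3, 3, 3, 3, 3, 3, 3, 3, 3, 3, 3, 3, 3, 3, 3, 3, 3, 3, 3, 3, 3, 3, 3, 1] on {0,…,150}.
151 − 51 = 100 transpositions; sign(π) = (−1)^100 = +1.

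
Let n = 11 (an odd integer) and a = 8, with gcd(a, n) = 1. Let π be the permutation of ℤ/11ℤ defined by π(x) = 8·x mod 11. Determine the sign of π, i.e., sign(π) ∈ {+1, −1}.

Start at x=7: 7 → 1 → 8 → 9 → 6 → 4 → 10 → … (one orbit).
Decompose π into cycles: lengths [10, 1] (2 cycles, including the fixed point 0).
n − c = 11 − 2 = 9; sign = (−1)^9 = -1.
Check: (8/11) = -1 by Zolotarev.

-1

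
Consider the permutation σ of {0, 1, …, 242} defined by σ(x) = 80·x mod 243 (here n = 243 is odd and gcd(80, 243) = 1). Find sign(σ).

-1

Orbit of 161 under x↦80x: [161, 1, 80, 82, 242, 163]… (length divides ord_243(80)).
Cycle lengths of π_80 on ℤ/243ℤ: [6, 6, 6, 6, 6, 6, 6, 6, 6, 6, 6, 6, 6, 6, 6, 6, 6, 6, 6, 6, 6, 6, 6, 6, 6, 6, 6, 2, 2, 2, 2, 2, 2, 2, 2, 2, 2, 2, 2, 2, 2, 2, 2, 2, 2, 2, 2, 2, 2, 2, 2, 2, 2, 2, 2, 2, 2, 2, 2, 2, 2, 2, 2, 2, 2, 2, 2, 1]; 68 cycles in total.
n − c = 243 − 68 = 175; sign = (−1)^175 = -1.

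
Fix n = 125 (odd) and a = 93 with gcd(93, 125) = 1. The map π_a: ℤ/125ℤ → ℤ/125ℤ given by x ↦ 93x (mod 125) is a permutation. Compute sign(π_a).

-1

Trace 74: π^k(74) = [74, 7, 26, 43, 124, 32, 101] for k=0..6.
Cycle type of π: 20×5 + 4×6 + 1; total 12 cycles.
sign(π) = (−1)^{n − #cycles} = (−1)^{125−12} = (−1)^113 = -1.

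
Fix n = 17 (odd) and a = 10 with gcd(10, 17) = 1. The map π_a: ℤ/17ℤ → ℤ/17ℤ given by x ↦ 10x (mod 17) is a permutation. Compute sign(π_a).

-1

Trace 11: π^k(11) = [11, 8, 12, 1, 10, 15, 14] for k=0..6.
The orbit structure of x ↦ 10x mod 17: 2 orbits of sizes [16, 1].
n − c = 17 − 2 = 15; sign = (−1)^15 = -1.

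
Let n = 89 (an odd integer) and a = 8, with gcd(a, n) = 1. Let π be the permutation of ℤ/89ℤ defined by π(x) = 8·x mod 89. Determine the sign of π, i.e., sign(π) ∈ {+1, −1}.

+1

Trace 4: π^k(4) = [4, 32, 78, 1, 8, 64, 67] for k=0..6.
Cycle lengths of π_8 on ℤ/89ℤ: [11, 11, 11, 11, 11, 11, 11, 11, 1]; 9 cycles in total.
n − c = 89 − 9 = 80; sign = (−1)^80 = +1.
Check: (8/89) = +1 by Zolotarev.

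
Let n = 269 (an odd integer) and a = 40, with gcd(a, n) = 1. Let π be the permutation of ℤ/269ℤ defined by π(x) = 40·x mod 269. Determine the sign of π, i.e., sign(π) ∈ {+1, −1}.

-1

Start at x=53: 53 → 237 → 65 → 179 → 166 → 184 → 97 → … (one orbit).
Cycle lengths of π_40 on ℤ/269ℤ: [268, 1]; 2 cycles in total.
Σ(ℓ_i−1) = 269−2 = 267; sign = (−1)^267 = -1.
(40|269)_J = -1 (Zolotarev's lemma cross-check).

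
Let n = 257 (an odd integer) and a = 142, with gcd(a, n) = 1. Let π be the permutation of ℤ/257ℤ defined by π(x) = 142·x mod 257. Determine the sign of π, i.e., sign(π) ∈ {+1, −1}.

-1

Orbit of 244 under x↦142x: [244, 210, 8, 108, 173, 151, 111]… (length divides ord_257(142)).
Decompose π into cycles: lengths [256, 1] (2 cycles, including the fixed point 0).
With 2 cycles on 257 points, sign = (−1)^{257−2} = -1.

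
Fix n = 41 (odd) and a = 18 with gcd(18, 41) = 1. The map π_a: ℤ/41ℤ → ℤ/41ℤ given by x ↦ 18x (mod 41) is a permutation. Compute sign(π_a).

+1

Trace 10: π^k(10) = [10, 16, 1, 18, 37] for k=0..4.
Cycle lengths of π_18 on ℤ/41ℤ: [5, 5, 5, 5, 5, 5, 5, 5, 1]; 9 cycles in total.
sign(π) = (−1)^{n − #cycles} = (−1)^{41−9} = (−1)^32 = +1.
The Jacobi symbol (18|41) = +1 (Zolotarev) agrees.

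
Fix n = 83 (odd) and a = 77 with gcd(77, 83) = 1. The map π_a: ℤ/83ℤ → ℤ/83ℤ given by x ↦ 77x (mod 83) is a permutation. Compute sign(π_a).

Trace 75: π^k(75) = [75, 48, 44, 68, 7, 41, 3] for k=0..6.
The orbit structure of x ↦ 77x mod 83: 3 orbits of sizes [41, 41, 1].
With 3 cycles on 83 points, sign = (−1)^{83−3} = +1.
Zolotarev: (77|83) = +1, matching the cycle-count sign.

+1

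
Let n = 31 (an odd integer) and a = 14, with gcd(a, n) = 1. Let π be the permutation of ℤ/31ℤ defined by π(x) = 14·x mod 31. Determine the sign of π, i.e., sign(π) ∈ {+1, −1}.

Orbit of 9 under x↦14x: [9, 2, 28, 20, 1, 14, 10]… (length divides ord_31(14)).
Cycle type of π: 15×2 + 1; total 3 cycles.
With 3 cycles on 31 points, sign = (−1)^{31−3} = +1.
(14|31)_J = +1 (Zolotarev's lemma cross-check).

+1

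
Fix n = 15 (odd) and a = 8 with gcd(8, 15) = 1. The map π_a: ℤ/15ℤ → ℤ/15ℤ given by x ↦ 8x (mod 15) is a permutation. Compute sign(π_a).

Start at x=8: 8 → 4 → 2 → 1 → 8 (one orbit).
Cycle lengths of π_8 on ℤ/15ℤ: [4, 4, 4, 2, 1]; 5 cycles in total.
5 cycles on 15: each ℓ→(−1)^(ℓ−1), product (−1)^10 = +1.
Zolotarev: (8|15) = +1, matching the cycle-count sign.

+1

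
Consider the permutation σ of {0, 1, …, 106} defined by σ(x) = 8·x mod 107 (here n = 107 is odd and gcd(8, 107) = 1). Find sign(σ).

-1

Trace 26: π^k(26) = [26, 101, 59, 44, 31, 34, 58] for k=0..6.
Decompose π into cycles: lengths [106, 1] (2 cycles, including the fixed point 0).
With 2 cycles on 107 points, sign = (−1)^{107−2} = -1.
Check: (8/107) = -1 by Zolotarev.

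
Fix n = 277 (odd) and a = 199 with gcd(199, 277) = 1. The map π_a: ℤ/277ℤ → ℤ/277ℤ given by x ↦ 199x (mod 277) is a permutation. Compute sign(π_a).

Trace 20: π^k(20) = [20, 102, 77, 88, 61, 228, 221] for k=0..6.
π_199 has 2 disjoint cycles with lengths [276, 1] on {0,…,276}.
277 − 2 = 275 transpositions; sign(π) = (−1)^275 = -1.
Zolotarev: (199|277) = -1, matching the cycle-count sign.

-1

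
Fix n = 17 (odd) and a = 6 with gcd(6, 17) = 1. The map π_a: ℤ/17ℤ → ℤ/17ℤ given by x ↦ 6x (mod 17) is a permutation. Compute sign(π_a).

Start at x=15: 15 → 5 → 13 → 10 → 9 → 3 → 1 → … (one orbit).
Cycle lengths of π_6 on ℤ/17ℤ: [16, 1]; 2 cycles in total.
Σ(ℓ_i−1) = 17−2 = 15; sign = (−1)^15 = -1.

-1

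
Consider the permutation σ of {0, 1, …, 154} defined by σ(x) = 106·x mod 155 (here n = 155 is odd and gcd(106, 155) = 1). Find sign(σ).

Trace 151: π^k(151) = [151, 41, 6, 16, 146, 131, 91] for k=0..6.
The orbit structure of x ↦ 106x mod 155: 10 orbits of sizes [30, 30, 30, 30, 30, 1, 1, 1, 1, 1].
155 − 10 = 145 transpositions; sign(π) = (−1)^145 = -1.
(106|155)_J = -1 (Zolotarev's lemma cross-check).

-1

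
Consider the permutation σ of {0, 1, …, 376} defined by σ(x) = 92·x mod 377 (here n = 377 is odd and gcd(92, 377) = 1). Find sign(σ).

+1

Start at x=92: 92 → 170 → 183 → 248 → 196 → 313 → 144 → … (one orbit).
The orbit structure of x ↦ 92x mod 377: 39 orbits of sizes [14, 14, 14, 14, 14, 14, 14, 14, 14, 14, 14, 14, 14, 14, 14, 14, 14, 14, 14, 14, 14, 14, 14, 14, 14, 14, 1, 1, 1, 1, 1, 1, 1, 1, 1, 1, 1, 1, 1].
377 − 39 = 338 transpositions; sign(π) = (−1)^338 = +1.
(92|377)_J = +1 (Zolotarev's lemma cross-check).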